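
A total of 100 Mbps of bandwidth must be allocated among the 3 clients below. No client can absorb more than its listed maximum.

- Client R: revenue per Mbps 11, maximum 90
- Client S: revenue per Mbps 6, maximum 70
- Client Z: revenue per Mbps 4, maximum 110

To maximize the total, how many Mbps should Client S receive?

Rank by revenue per Mbps: Client R 11 > Client S 6 > Client Z 4.
Client R: +90 to 90 (cap) ; 10 left.
Only 10 left; Client S takes them to reach 10.

10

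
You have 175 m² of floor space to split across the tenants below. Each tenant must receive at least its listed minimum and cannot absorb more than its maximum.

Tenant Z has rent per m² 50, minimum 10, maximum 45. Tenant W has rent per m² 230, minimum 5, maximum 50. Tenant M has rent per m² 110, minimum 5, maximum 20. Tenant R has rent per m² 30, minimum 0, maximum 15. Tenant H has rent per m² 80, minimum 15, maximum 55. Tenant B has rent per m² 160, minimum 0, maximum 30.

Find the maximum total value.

Meeting every minimum uses 10+5+5+0+15+0 = 35 m², leaving 140.
Rank by rent per m²: Tenant W 230 > Tenant B 160 > Tenant M 110 > Tenant H 80 > Tenant Z 50 > Tenant R 30.
Tenant W takes 45 more to reach its cap of 50 → 95 left.
Give Tenant B 30 more to hit its cap of 30 → 65 left.
Tenant M takes 15 more to reach its cap of 20 → 50 left.
Give Tenant H 40 more to hit its cap of 55 → 10 left.
Tenant Z has room for 35 more but only 10 remain, so it gets 20.
Total = 50×20 + 230×50 + 110×20 + 80×55 + 160×30 = 23900.

23900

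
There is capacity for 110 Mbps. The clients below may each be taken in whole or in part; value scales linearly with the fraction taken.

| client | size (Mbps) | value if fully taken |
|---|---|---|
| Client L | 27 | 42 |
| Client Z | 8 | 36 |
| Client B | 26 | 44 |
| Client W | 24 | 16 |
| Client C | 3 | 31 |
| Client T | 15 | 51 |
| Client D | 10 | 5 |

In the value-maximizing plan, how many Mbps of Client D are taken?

Sort by value density: Client C 31/3≈10.3, Client Z 36/8≈4.5, Client T 51/15≈3.4, Client B 44/26≈1.69, Client L 42/27≈1.56, Client W 16/24≈0.667, Client D 5/10≈0.5.
All 3 Mbps of Client C fit (value 31) → 107 remain.
All 8 Mbps of Client Z fit (value 36) → 99 remain.
Client T: take in full, 15 Mbps for value 51 → 84 left.
Client B: take in full, 26 Mbps for value 44 → 58 left.
Take all of Client L (27 Mbps, value 42) → 31 Mbps left.
All 24 Mbps of Client W fit (value 16) → 7 remain.
7 Mbps left: a 7/10 share of Client D gives 5×7/10 = 3.5.

7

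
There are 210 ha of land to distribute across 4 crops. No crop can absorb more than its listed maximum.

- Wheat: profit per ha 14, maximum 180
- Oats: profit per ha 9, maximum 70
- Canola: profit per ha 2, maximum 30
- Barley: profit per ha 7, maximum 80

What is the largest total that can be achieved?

2790

Order the crops by profit per ha: Wheat 14 > Oats 9 > Barley 7 > Canola 2.
Wheat takes 180 to reach its cap of 180 → 30 left.
Oats: +30 (room for 70) → 30. Pool exhausted.
Total = 14×180 + 9×30 = 2790.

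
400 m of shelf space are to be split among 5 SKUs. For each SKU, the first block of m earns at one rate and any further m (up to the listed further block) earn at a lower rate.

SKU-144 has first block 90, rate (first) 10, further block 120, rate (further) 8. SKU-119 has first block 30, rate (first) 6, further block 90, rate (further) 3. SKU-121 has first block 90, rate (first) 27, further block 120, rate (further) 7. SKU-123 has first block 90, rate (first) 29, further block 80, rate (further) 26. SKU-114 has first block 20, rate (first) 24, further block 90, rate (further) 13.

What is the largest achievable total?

9070

Order all 10 blocks by rate: SKU-123/T1 29 > SKU-121/T1 27 > SKU-123/T2 26 > SKU-114/T1 24 > SKU-114/T2 13 > SKU-144/T1 10 > SKU-144/T2 8 > SKU-121/T2 7 > SKU-119/T1 6 > SKU-119/T2 3.
SKU-123/T1 (29): +90 ; 310 left.
SKU-121 T1 at 27: fill all 90 ; 220 left.
Fill SKU-123 T2 block (80 at 26) ; 140 left.
SKU-114/T1 (24): +20 ; 120 left.
SKU-114 T2 at 13: fill all 90 ; 30 left.
SKU-144/T1: +30 of 90 at 10; pool empty.
Total = 29×90 + 27×90 + 26×80 + 24×20 + 13×90 + 10×30 = 9070.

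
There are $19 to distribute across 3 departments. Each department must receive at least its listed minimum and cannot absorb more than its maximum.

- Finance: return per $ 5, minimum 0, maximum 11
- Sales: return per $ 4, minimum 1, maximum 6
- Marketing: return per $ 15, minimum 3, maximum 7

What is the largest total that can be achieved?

164

Meeting every minimum uses 0+1+3 = 4 $, leaving 15.
Highest return per $ first: Marketing 15 > Finance 5 > Sales 4.
Marketing takes 4 more to reach its cap of 7 — 11 left.
Finance takes 11 more to reach its cap of 11 — 0 left.
Total = 5×11 + 4×1 + 15×7 = 164.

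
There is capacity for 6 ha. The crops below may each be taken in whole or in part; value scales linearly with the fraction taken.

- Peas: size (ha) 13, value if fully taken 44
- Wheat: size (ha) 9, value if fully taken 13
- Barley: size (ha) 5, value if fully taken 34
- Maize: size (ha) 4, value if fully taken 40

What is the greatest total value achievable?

53.6

Sort by value density: Maize 40/4≈10, Barley 34/5≈6.8, Peas 44/13≈3.38, Wheat 13/9≈1.44.
Take all of Maize (4 ha, value 40) → 2 ha left.
Only 2 ha remain; take 2/5 of Barley for value 34×2/5 = 13.6.
Total value = 53.6.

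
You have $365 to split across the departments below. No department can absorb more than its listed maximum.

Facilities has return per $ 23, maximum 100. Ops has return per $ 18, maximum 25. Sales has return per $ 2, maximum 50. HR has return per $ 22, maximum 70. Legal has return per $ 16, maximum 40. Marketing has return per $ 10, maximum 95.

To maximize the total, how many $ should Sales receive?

Order the departments by return per $: Facilities 23 > HR 22 > Ops 18 > Legal 16 > Marketing 10 > Sales 2.
Give Facilities 100 to hit its cap of 100 → 265 left.
HR: +70 to 70 (cap) → 195 left.
Give Ops 25 to hit its cap of 25 → 170 left.
Legal: +40 to 40 (cap) → 130 left.
Marketing takes 95 to reach its cap of 95 → 35 left.
Sales has room for 50 but only 35 remain, so it gets 35.

35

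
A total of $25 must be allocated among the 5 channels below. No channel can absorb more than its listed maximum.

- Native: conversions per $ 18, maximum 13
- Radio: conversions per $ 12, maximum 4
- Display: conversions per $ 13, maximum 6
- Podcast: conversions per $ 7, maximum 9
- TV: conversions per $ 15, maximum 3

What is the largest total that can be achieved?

393

Highest conversions per $ first: Native 18 > TV 15 > Display 13 > Radio 12 > Podcast 7.
Native takes 13 to reach its cap of 13 → 12 left.
TV takes 3 to reach its cap of 3 → 9 left.
Display takes 6 to reach its cap of 6 → 3 left.
Radio has room for 4 but only 3 remain, so it gets 3.
Total = 18×13 + 12×3 + 13×6 + 15×3 = 393.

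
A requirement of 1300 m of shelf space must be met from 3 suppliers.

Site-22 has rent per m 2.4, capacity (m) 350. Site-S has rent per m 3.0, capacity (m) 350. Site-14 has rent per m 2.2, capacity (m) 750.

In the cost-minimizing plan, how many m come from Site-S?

200

Cheapest first:
Take 750 from Site-14 at 2.2 ; need 550 more.
Site-22 (2.4): use full 350 ; 200 m to go.
Site-S at 3.0: take 200 of its 350 ; requirement met.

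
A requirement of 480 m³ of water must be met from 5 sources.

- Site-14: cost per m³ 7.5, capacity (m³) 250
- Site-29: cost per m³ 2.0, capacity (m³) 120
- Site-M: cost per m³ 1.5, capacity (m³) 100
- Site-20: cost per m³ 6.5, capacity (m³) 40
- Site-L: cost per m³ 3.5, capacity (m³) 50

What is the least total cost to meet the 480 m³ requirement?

2100

Use sources in increasing cost order.
Site-M at 1.5: take all 100 m³ → 380 still needed.
Site-29 at 2.0: take all 120 m³ → 260 still needed.
Site-L (3.5): use full 50 → 210 m³ to go.
Site-20 at 6.5: take all 40 m³ → 170 still needed.
Site-14 at 7.5: take 170 of its 250 → requirement met.
Cost = 100×1.5 + 120×2.0 + 50×3.5 + 40×6.5 + 170×7.5 = 2100.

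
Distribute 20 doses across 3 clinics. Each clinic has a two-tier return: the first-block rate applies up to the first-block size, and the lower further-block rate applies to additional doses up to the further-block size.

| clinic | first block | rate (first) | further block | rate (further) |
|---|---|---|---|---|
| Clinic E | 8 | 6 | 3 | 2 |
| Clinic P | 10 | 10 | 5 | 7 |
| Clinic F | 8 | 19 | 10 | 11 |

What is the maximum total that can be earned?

282

Rank every tier by rate: Clinic F/tier1 19 > Clinic F/tier2 11 > Clinic P/tier1 10 > Clinic P/tier2 7 > Clinic E/tier1 6 > Clinic E/tier2 2.
Clinic F/tier1 (19): +8 → 12 left.
Clinic F/tier2 (11): +10 → 2 left.
Clinic P/tier1: +2 of 10 at 10; pool empty.
Total = 19×8 + 11×10 + 10×2 = 282.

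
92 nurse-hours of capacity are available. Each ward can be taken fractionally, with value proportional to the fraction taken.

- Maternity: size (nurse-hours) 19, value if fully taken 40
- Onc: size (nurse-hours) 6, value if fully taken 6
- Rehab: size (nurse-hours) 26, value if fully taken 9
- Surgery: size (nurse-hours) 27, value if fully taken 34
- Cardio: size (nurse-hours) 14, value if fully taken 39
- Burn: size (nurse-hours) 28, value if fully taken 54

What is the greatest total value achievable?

Rank by value-to-size ratio: Cardio 39/14≈2.79, Maternity 40/19≈2.11, Burn 54/28≈1.93, Surgery 34/27≈1.26, Onc 6/6≈1, Rehab 9/26≈0.346.
All 14 nurse-hours of Cardio fit (value 39) → 78 remain.
Take all of Maternity (19 nurse-hours, value 40) → 59 nurse-hours left.
All 28 nurse-hours of Burn fit (value 54) → 31 remain.
All 27 nurse-hours of Surgery fit (value 34) → 4 remain.
4 nurse-hours left: a 4/6 share of Onc gives 6×4/6 = 4.
Total value = 171.

171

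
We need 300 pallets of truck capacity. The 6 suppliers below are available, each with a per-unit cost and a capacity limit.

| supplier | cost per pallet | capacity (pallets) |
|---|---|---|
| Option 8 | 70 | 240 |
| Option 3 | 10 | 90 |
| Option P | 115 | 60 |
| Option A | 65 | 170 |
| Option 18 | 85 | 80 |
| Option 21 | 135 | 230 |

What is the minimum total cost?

Fill from the cheapest supplier first.
Take 90 from Option 3 at 10 → need 210 more.
Option A at 65: take all 170 pallets → 40 still needed.
Option 8 at 70: take 40 of its 240 → requirement met.
Option 18, Option P, Option 21: unused.
Cost = 90×10 + 170×65 + 40×70 = 14750.

14750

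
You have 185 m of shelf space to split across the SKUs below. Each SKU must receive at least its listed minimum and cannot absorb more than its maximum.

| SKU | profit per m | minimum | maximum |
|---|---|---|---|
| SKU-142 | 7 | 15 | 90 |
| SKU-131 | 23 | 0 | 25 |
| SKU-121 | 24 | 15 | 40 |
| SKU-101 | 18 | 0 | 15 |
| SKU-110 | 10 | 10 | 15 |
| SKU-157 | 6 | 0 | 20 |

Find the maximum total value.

Meeting every minimum uses 15+0+15+0+10+0 = 40 m, leaving 145.
Rank by profit per m: SKU-121 24 > SKU-131 23 > SKU-101 18 > SKU-110 10 > SKU-142 7 > SKU-157 6.
Give SKU-121 25 more to hit its cap of 40 → 120 left.
Give SKU-131 25 more to hit its cap of 25 → 95 left.
Give SKU-101 15 more to hit its cap of 15 → 80 left.
SKU-110: +5 to 15 (cap) → 75 left.
Give SKU-142 75 more to hit its cap of 90 → 0 left.
Total = 7×90 + 23×25 + 24×40 + 18×15 + 10×15 = 2585.

2585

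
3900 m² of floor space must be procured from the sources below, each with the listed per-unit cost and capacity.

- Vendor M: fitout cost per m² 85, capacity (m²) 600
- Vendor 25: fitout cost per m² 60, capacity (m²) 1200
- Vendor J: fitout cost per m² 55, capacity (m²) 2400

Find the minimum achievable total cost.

Use sources in increasing cost order.
Take 2400 from Vendor J at 55 — need 1500 more.
Vendor 25 at 60: take all 1200 m² — 300 still needed.
Vendor M (85): take the remaining 300 — done.
Cost = 2400×55 + 1200×60 + 300×85 = 229500.

229500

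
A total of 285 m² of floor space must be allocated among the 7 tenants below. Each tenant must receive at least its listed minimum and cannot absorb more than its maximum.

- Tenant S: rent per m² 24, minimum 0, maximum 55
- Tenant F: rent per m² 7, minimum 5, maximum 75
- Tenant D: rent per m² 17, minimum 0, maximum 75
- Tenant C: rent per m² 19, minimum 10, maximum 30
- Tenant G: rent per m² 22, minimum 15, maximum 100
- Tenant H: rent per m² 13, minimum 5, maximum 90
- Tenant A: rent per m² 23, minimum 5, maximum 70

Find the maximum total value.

Meeting every minimum uses 0+5+0+10+15+5+5 = 40 m², leaving 245.
Order the tenants by rent per m²: Tenant S 24 > Tenant A 23 > Tenant G 22 > Tenant C 19 > Tenant D 17 > Tenant H 13 > Tenant F 7.
Give Tenant S 55 more to hit its cap of 55 → 190 left.
Tenant A takes 65 more to reach its cap of 70 → 125 left.
Tenant G: +85 to 100 (cap) → 40 left.
Tenant C: +20 to 30 (cap) → 20 left.
Tenant D has room for 75 more but only 20 remain, so it gets 20.
Total = 24×55 + 7×5 + 17×20 + 19×30 + 22×100 + 13×5 + 23×70 = 6140.

6140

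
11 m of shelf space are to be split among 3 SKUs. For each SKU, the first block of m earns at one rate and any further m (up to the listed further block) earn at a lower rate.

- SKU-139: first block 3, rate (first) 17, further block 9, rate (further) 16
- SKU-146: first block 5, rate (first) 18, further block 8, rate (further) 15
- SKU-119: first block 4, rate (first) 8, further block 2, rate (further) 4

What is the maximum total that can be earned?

Order all 6 blocks by rate: SKU-146/first 18 > SKU-139/first 17 > SKU-139/second 16 > SKU-146/second 15 > SKU-119/first 8 > SKU-119/second 4.
SKU-146 first at 18: fill all 5 ; 6 left.
SKU-139/first (17): +3 ; 3 left.
3 remain; put them into SKU-139 second at 16.
Total = 18×5 + 17×3 + 16×3 = 189.

189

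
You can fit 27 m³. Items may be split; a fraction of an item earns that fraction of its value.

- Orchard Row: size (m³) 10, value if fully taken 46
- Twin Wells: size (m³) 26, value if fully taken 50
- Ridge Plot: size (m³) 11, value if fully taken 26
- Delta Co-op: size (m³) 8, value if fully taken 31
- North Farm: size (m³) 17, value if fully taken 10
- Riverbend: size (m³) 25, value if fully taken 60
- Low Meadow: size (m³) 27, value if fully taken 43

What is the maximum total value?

Best value per unit of size first: Orchard Row 46/10≈4.6, Delta Co-op 31/8≈3.88, Riverbend 60/25≈2.4, Ridge Plot 26/11≈2.36, Twin Wells 50/26≈1.92, Low Meadow 43/27≈1.59, North Farm 10/17≈0.588.
Take all of Orchard Row (10 m³, value 46) → 17 m³ left.
Take all of Delta Co-op (8 m³, value 31) → 9 m³ left.
9 m³ left: a 9/25 share of Riverbend gives 60×9/25 = 21.6.
Total value = 98.6.

98.6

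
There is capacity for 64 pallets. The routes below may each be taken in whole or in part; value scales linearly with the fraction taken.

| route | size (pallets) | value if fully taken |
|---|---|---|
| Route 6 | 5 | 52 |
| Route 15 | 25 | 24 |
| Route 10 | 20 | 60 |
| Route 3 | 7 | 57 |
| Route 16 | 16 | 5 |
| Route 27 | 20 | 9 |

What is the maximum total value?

196.15

Sort by value density: Route 6 52/5≈10.4, Route 3 57/7≈8.14, Route 10 60/20≈3, Route 15 24/25≈0.96, Route 27 9/20≈0.45, Route 16 5/16≈0.312.
Take all of Route 6 (5 pallets, value 52) → 59 pallets left.
Take all of Route 3 (7 pallets, value 57) → 52 pallets left.
Route 10: take in full, 20 pallets for value 60 → 32 left.
All 25 pallets of Route 15 fit (value 24) → 7 remain.
Only 7 pallets remain; take 7/20 of Route 27 for value 9×7/20 = 3.15.
Total value = 196.15.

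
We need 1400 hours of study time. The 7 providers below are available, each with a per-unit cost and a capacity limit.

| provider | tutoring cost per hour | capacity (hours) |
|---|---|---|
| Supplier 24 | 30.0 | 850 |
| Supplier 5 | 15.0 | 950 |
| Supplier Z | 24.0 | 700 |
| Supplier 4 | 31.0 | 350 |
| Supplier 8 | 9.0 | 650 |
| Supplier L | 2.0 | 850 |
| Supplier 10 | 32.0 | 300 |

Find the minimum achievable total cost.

Fill from the cheapest provider first.
Take 850 from Supplier L at 2.0 — need 550 more.
Supplier 8 at 9.0: take 550 of its 650 — requirement met.
Supplier 5, Supplier Z, Supplier 24, Supplier 4, Supplier 10: unused.
Cost = 850×2.0 + 550×9.0 = 6650.

6650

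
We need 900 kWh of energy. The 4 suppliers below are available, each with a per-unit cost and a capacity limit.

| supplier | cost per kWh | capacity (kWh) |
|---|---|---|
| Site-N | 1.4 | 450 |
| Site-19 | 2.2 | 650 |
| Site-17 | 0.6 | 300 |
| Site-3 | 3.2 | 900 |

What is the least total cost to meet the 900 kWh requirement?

Cheapest first:
Site-17 (0.6): use full 300 → 600 kWh to go.
Site-N at 1.4: take all 450 kWh → 150 still needed.
Site-19 at 2.2: take 150 of its 650 → requirement met.
Site-3: unused.
Cost = 300×0.6 + 450×1.4 + 150×2.2 = 1140.

1140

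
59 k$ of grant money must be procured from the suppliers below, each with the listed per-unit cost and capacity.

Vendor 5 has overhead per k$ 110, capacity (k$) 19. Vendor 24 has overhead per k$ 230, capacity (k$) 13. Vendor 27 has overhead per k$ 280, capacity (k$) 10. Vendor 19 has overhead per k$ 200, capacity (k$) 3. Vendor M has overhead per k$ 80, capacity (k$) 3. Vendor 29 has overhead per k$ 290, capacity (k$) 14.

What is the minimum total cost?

Cheapest first:
Vendor M (80): use full 3 → 56 k$ to go.
Take 19 from Vendor 5 at 110 → need 37 more.
Take 3 from Vendor 19 at 200 → need 34 more.
Vendor 24 at 230: take all 13 k$ → 21 still needed.
Take 10 from Vendor 27 at 280 → need 11 more.
Take 11 from Vendor 29 at 290 to finish.
Cost = 3×80 + 19×110 + 3×200 + 13×230 + 10×280 + 11×290 = 11910.

11910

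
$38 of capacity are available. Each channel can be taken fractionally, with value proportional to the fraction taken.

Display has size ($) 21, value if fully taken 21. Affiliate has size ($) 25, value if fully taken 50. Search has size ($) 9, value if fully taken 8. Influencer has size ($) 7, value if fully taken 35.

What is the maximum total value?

Sort by value density: Influencer 35/7≈5, Affiliate 50/25≈2, Display 21/21≈1, Search 8/9≈0.889.
All 7 $ of Influencer fit (value 35) ; 31 remain.
Affiliate: take in full, 25 $ for value 50 ; 6 left.
6 $ left: a 6/21 share of Display gives 21×6/21 = 6.
Total value = 91.

91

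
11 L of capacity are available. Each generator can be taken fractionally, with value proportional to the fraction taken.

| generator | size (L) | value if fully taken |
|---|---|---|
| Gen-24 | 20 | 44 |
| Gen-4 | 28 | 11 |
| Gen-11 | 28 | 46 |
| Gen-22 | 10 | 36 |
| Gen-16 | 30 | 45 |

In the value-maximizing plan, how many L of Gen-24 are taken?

Best value per unit of size first: Gen-22 36/10≈3.6, Gen-24 44/20≈2.2, Gen-11 46/28≈1.64, Gen-16 45/30≈1.5, Gen-4 11/28≈0.393.
Take all of Gen-22 (10 L, value 36) ; 1 L left.
Fill the last 1 L with part of Gen-24: 1/20 of it earns 2.2.

1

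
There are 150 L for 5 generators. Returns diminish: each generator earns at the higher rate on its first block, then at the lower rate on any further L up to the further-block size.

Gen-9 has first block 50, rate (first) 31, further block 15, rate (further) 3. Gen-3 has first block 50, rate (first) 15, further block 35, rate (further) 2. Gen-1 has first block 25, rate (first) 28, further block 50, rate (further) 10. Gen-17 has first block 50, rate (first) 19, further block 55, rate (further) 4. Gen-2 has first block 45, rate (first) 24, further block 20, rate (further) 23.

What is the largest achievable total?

Treat each block as its own option and order by rate: Gen-9/T1 31 > Gen-1/T1 28 > Gen-2/T1 24 > Gen-2/T2 23 > Gen-17/T1 19 > Gen-3/T1 15 > Gen-1/T2 10 > Gen-17/T2 4 > Gen-9/T2 3 > Gen-3/T2 2.
Gen-9/T1 (31): +50 → 100 left.
Gen-1/T1 (28): +25 → 75 left.
Fill Gen-2 T1 block (45 at 24) → 30 left.
Fill Gen-2 T2 block (20 at 23) → 10 left.
Gen-17/T1: +10 of 50 at 19; pool empty.
Total = 31×50 + 28×25 + 24×45 + 23×20 + 19×10 = 3980.

3980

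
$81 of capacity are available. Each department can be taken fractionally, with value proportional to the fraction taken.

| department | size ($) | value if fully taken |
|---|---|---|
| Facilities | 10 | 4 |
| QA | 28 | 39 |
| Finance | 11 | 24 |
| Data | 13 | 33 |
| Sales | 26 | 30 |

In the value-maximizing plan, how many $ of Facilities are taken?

Sort by value density: Data 33/13≈2.54, Finance 24/11≈2.18, QA 39/28≈1.39, Sales 30/26≈1.15, Facilities 4/10≈0.4.
All 13 $ of Data fit (value 33) ; 68 remain.
Finance: take in full, 11 $ for value 24 ; 57 left.
Take all of QA (28 $, value 39) ; 29 $ left.
Take all of Sales (26 $, value 30) ; 3 $ left.
Fill the last 3 $ with part of Facilities: 3/10 of it earns 1.2.

3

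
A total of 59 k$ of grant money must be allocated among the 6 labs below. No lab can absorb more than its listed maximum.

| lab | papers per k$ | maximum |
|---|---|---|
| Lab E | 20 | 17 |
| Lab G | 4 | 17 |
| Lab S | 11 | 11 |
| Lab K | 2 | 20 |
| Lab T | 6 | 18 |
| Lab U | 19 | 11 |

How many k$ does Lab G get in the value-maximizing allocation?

Highest papers per k$ first: Lab E 20 > Lab U 19 > Lab S 11 > Lab T 6 > Lab G 4 > Lab K 2.
Give Lab E 17 to hit its cap of 17 → 42 left.
Give Lab U 11 to hit its cap of 11 → 31 left.
Give Lab S 11 to hit its cap of 11 → 20 left.
Lab T: +18 to 18 (cap) → 2 left.
Lab G: +2 (room for 17) → 2. Pool exhausted.

2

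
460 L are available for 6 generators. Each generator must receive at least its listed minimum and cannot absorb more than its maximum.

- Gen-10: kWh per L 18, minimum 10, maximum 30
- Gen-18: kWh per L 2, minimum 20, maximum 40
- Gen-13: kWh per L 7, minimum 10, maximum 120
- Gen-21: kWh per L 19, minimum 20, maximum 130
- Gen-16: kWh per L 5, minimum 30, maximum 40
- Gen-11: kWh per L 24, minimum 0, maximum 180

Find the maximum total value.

8010

Meeting every minimum uses 10+20+10+20+30+0 = 90 L, leaving 370.
Highest kWh per L first: Gen-11 24 > Gen-21 19 > Gen-10 18 > Gen-13 7 > Gen-16 5 > Gen-18 2.
Gen-11 takes 180 more to reach its cap of 180 ; 190 left.
Gen-21 takes 110 more to reach its cap of 130 ; 80 left.
Give Gen-10 20 more to hit its cap of 30 ; 60 left.
Gen-13: +60 (room for 110) → 70. Pool exhausted.
Total = 18×30 + 2×20 + 7×70 + 19×130 + 5×30 + 24×180 = 8010.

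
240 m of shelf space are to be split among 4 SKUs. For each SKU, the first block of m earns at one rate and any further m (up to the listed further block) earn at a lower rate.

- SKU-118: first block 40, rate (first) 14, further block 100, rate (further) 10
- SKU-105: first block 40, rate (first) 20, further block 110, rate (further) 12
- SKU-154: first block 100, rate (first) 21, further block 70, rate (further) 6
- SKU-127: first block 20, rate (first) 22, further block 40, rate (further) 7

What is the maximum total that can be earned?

4380

Order all 8 blocks by rate: SKU-127/first 22 > SKU-154/first 21 > SKU-105/first 20 > SKU-118/first 14 > SKU-105/second 12 > SKU-118/second 10 > SKU-127/second 7 > SKU-154/second 6.
SKU-127/first (22): +20 — 220 left.
Fill SKU-154 first block (100 at 21) — 120 left.
SKU-105 first at 20: fill all 40 — 80 left.
SKU-118/first (14): +40 — 40 left.
SKU-105 second at 12: only 40 left, fill 40.
Total = 22×20 + 21×100 + 20×40 + 14×40 + 12×40 = 4380.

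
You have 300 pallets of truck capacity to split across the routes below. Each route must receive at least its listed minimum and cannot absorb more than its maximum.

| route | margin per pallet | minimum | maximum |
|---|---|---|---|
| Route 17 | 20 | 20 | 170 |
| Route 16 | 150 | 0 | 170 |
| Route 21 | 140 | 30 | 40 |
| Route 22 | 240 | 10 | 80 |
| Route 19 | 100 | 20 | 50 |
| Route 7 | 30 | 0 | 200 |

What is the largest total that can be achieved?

48300

Meeting every minimum uses 20+0+30+10+20+0 = 80 pallets, leaving 220.
Order the routes by margin per pallet: Route 22 240 > Route 16 150 > Route 21 140 > Route 19 100 > Route 7 30 > Route 17 20.
Give Route 22 70 more to hit its cap of 80 → 150 left.
Route 16: +150 (room for 170) → 150. Pool exhausted.
Total = 20×20 + 150×150 + 140×30 + 240×80 + 100×20 = 48300.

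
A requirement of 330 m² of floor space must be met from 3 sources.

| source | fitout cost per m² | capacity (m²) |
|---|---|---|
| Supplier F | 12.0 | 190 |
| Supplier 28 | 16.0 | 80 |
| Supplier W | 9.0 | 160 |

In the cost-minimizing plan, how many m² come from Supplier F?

170

Use sources in increasing cost order.
Supplier W (9.0): use full 160 ; 170 m² to go.
Supplier F (12.0): take the remaining 170 ; done.
Supplier 28: unused.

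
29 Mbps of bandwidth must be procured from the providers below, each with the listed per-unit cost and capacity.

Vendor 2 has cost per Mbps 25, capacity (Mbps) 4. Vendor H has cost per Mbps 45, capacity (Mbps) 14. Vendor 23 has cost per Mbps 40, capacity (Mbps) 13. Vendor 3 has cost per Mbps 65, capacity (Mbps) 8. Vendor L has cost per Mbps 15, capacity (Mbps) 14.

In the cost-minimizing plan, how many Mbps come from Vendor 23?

11

Fill from the cheapest provider first.
Take 14 from Vendor L at 15 ; need 15 more.
Vendor 2 at 25: take all 4 Mbps ; 11 still needed.
Vendor 23 (40): take the remaining 11 ; done.
Vendor H, Vendor 3: unused.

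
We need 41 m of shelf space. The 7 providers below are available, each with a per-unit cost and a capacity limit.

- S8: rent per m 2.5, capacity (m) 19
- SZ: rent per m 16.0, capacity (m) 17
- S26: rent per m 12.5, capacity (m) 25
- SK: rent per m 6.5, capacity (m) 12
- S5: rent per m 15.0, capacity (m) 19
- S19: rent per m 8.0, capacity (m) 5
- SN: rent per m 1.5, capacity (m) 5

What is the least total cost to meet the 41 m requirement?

173

Fill from the cheapest provider first.
Take 5 from SN at 1.5 — need 36 more.
S8 (2.5): use full 19 — 17 m to go.
SK at 6.5: take all 12 m — 5 still needed.
S19 at 8.0: take all 5 m — 0 still needed.
S26, S5, SZ: unused.
Cost = 5×1.5 + 19×2.5 + 12×6.5 + 5×8.0 = 173.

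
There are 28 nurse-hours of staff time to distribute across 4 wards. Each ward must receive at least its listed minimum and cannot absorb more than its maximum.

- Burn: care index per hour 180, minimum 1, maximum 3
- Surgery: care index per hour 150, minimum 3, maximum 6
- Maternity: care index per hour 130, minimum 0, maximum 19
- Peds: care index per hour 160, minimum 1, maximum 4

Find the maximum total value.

4030

Meeting every minimum uses 1+3+0+1 = 5 nurse-hours, leaving 23.
Rank by care index per hour: Burn 180 > Peds 160 > Surgery 150 > Maternity 130.
Burn takes 2 more to reach its cap of 3 → 21 left.
Peds: +3 to 4 (cap) → 18 left.
Surgery: +3 to 6 (cap) → 15 left.
Maternity has room for 19 more but only 15 remain, so it gets 15.
Total = 180×3 + 150×6 + 130×15 + 160×4 = 4030.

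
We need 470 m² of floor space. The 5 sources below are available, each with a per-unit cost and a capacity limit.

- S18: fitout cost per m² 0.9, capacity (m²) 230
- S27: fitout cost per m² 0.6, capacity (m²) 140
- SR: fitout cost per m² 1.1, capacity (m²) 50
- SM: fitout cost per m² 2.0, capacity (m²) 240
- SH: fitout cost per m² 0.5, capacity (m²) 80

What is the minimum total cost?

353

Use sources in increasing cost order.
SH at 0.5: take all 80 m² — 390 still needed.
Take 140 from S27 at 0.6 — need 250 more.
S18 (0.9): use full 230 — 20 m² to go.
SR at 1.1: take 20 of its 50 — requirement met.
SM: unused.
Cost = 80×0.5 + 140×0.6 + 230×0.9 + 20×1.1 = 353.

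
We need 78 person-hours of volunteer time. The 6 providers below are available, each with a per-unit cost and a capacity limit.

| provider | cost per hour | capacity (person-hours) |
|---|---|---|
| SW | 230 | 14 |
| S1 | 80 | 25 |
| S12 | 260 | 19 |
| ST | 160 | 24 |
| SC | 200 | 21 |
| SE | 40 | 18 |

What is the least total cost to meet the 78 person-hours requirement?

Use providers in increasing cost order.
SE (40): use full 18 → 60 person-hours to go.
S1 (80): use full 25 → 35 person-hours to go.
ST (160): use full 24 → 11 person-hours to go.
SC (200): take the remaining 11 → done.
SW, S12: unused.
Cost = 18×40 + 25×80 + 24×160 + 11×200 = 8760.

8760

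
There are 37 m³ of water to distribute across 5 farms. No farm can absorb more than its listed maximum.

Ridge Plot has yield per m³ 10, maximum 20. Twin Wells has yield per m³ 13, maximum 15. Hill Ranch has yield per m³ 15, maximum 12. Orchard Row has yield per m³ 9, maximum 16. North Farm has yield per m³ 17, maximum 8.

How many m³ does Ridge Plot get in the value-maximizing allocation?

Highest yield per m³ first: North Farm 17 > Hill Ranch 15 > Twin Wells 13 > Ridge Plot 10 > Orchard Row 9.
North Farm: +8 to 8 (cap) ; 29 left.
Give Hill Ranch 12 to hit its cap of 12 ; 17 left.
Give Twin Wells 15 to hit its cap of 15 ; 2 left.
Only 2 left; Ridge Plot takes them to reach 2.

2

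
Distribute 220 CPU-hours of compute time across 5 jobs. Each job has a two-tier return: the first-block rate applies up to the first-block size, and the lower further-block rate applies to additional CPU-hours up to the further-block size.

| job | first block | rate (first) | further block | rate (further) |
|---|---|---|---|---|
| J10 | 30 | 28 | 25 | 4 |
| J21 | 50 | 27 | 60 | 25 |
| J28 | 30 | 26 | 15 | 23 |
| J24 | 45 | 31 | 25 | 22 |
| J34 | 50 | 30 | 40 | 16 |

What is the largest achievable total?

6240

Rank every tier by rate: J24/first 31 > J34/first 30 > J10/first 28 > J21/first 27 > J28/first 26 > J21/second 25 > J28/second 23 > J24/second 22 > J34/second 16 > J10/second 4.
Fill J24 first block (45 at 31) — 175 left.
Fill J34 first block (50 at 30) — 125 left.
J10/first (28): +30 — 95 left.
J21 first at 27: fill all 50 — 45 left.
J28 first at 26: fill all 30 — 15 left.
J21 second at 25: only 15 left, fill 15.
Total = 31×45 + 30×50 + 28×30 + 27×50 + 26×30 + 25×15 = 6240.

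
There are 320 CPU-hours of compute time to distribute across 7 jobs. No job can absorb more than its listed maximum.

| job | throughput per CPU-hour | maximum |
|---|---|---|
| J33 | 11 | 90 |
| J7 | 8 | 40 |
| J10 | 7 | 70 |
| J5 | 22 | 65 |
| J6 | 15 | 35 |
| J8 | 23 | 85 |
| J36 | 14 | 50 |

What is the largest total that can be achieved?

5545

Order the jobs by throughput per CPU-hour: J8 23 > J5 22 > J6 15 > J36 14 > J33 11 > J7 8 > J10 7.
J8 takes 85 to reach its cap of 85 — 235 left.
Give J5 65 to hit its cap of 65 — 170 left.
J6 takes 35 to reach its cap of 35 — 135 left.
Give J36 50 to hit its cap of 50 — 85 left.
J33 has room for 90 but only 85 remain, so it gets 85.
Total = 11×85 + 22×65 + 15×35 + 23×85 + 14×50 = 5545.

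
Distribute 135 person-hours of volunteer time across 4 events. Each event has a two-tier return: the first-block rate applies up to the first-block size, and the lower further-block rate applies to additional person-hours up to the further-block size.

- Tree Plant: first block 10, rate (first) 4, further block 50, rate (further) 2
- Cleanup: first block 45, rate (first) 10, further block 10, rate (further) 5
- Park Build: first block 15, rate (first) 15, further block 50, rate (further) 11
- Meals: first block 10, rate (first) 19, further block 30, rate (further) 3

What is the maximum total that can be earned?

1485

Rank every tier by rate: Meals/T1 19 > Park Build/T1 15 > Park Build/T2 11 > Cleanup/T1 10 > Cleanup/T2 5 > Tree Plant/T1 4 > Meals/T2 3 > Tree Plant/T2 2.
Fill Meals T1 block (10 at 19) ; 125 left.
Fill Park Build T1 block (15 at 15) ; 110 left.
Park Build/T2 (11): +50 ; 60 left.
Fill Cleanup T1 block (45 at 10) ; 15 left.
Cleanup/T2 (5): +10 ; 5 left.
Tree Plant T1 at 4: only 5 left, fill 5.
Total = 19×10 + 15×15 + 11×50 + 10×45 + 5×10 + 4×5 = 1485.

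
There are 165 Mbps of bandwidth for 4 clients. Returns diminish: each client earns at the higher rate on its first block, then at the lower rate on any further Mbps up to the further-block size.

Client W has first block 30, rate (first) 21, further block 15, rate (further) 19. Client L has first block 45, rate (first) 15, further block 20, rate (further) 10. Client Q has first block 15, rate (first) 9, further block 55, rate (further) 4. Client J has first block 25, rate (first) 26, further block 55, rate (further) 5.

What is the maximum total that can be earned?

2650

Treat each block as its own option and order by rate: Client J/T1 26 > Client W/T1 21 > Client W/T2 19 > Client L/T1 15 > Client L/T2 10 > Client Q/T1 9 > Client J/T2 5 > Client Q/T2 4.
Client J T1 at 26: fill all 25 → 140 left.
Fill Client W T1 block (30 at 21) → 110 left.
Client W T2 at 19: fill all 15 → 95 left.
Client L T1 at 15: fill all 45 → 50 left.
Client L T2 at 10: fill all 20 → 30 left.
Fill Client Q T1 block (15 at 9) → 15 left.
Client J/T2: +15 of 55 at 5; pool empty.
Total = 26×25 + 21×30 + 19×15 + 15×45 + 10×20 + 9×15 + 5×15 = 2650.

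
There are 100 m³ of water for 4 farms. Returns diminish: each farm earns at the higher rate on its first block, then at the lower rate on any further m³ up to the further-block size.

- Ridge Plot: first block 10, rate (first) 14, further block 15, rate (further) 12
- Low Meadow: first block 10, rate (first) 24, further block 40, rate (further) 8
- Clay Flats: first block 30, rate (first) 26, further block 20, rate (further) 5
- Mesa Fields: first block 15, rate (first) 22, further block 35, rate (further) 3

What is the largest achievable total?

Treat each block as its own option and order by rate: Clay Flats/tier1 26 > Low Meadow/tier1 24 > Mesa Fields/tier1 22 > Ridge Plot/tier1 14 > Ridge Plot/tier2 12 > Low Meadow/tier2 8 > Clay Flats/tier2 5 > Mesa Fields/tier2 3.
Fill Clay Flats tier1 block (30 at 26) — 70 left.
Low Meadow tier1 at 24: fill all 10 — 60 left.
Mesa Fields/tier1 (22): +15 — 45 left.
Ridge Plot/tier1 (14): +10 — 35 left.
Ridge Plot tier2 at 12: fill all 15 — 20 left.
Low Meadow/tier2: +20 of 40 at 8; pool empty.
Total = 26×30 + 24×10 + 22×15 + 14×10 + 12×15 + 8×20 = 1830.

1830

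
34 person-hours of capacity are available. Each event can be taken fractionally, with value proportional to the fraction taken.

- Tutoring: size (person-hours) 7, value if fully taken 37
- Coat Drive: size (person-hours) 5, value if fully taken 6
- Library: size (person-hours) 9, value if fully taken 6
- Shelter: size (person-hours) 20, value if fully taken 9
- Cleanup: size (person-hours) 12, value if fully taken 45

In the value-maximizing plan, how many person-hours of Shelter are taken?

Rank by value-to-size ratio: Tutoring 37/7≈5.29, Cleanup 45/12≈3.75, Coat Drive 6/5≈1.2, Library 6/9≈0.667, Shelter 9/20≈0.45.
Tutoring: take in full, 7 person-hours for value 37 — 27 left.
Cleanup: take in full, 12 person-hours for value 45 — 15 left.
Take all of Coat Drive (5 person-hours, value 6) — 10 person-hours left.
Take all of Library (9 person-hours, value 6) — 1 person-hours left.
Fill the last 1 person-hours with part of Shelter: 1/20 of it earns 0.45.

1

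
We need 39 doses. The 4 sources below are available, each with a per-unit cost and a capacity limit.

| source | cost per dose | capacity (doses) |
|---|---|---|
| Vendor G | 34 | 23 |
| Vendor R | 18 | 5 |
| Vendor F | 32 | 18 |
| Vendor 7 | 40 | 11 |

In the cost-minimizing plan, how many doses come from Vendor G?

Cheapest first:
Take 5 from Vendor R at 18 ; need 34 more.
Take 18 from Vendor F at 32 ; need 16 more.
Vendor G at 34: take 16 of its 23 ; requirement met.
Vendor 7: unused.

16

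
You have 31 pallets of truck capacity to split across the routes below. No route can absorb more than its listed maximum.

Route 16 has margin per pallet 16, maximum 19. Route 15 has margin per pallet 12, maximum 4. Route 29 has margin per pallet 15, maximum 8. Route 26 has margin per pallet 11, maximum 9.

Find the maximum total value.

Order the routes by margin per pallet: Route 16 16 > Route 29 15 > Route 15 12 > Route 26 11.
Route 16: +19 to 19 (cap) ; 12 left.
Route 29 takes 8 to reach its cap of 8 ; 4 left.
Route 15 takes 4 to reach its cap of 4 ; 0 left.
Total = 16×19 + 12×4 + 15×8 = 472.

472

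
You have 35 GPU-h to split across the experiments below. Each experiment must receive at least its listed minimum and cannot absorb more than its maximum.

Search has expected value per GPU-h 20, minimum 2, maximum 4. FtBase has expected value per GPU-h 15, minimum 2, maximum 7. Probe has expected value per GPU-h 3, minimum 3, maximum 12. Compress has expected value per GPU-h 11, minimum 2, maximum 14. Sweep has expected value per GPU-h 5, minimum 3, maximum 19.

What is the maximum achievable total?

Meeting every minimum uses 2+2+3+2+3 = 12 GPU-h, leaving 23.
Rank by expected value per GPU-h: Search 20 > FtBase 15 > Compress 11 > Sweep 5 > Probe 3.
Give Search 2 more to hit its cap of 4 — 21 left.
Give FtBase 5 more to hit its cap of 7 — 16 left.
Compress takes 12 more to reach its cap of 14 — 4 left.
Sweep: +4 (room for 16) → 7. Pool exhausted.
Total = 20×4 + 15×7 + 3×3 + 11×14 + 5×7 = 383.

383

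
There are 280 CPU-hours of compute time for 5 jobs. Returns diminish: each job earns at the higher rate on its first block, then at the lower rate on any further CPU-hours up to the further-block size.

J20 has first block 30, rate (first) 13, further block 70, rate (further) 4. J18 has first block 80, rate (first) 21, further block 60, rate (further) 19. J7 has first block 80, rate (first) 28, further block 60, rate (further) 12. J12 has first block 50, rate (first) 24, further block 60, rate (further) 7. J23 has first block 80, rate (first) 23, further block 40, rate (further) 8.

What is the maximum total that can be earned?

6750

Rank every tier by rate: J7/T1 28 > J12/T1 24 > J23/T1 23 > J18/T1 21 > J18/T2 19 > J20/T1 13 > J7/T2 12 > J23/T2 8 > J12/T2 7 > J20/T2 4.
J7 T1 at 28: fill all 80 — 200 left.
Fill J12 T1 block (50 at 24) — 150 left.
J23 T1 at 23: fill all 80 — 70 left.
J18 T1 at 21: only 70 left, fill 70.
Total = 28×80 + 24×50 + 23×80 + 21×70 = 6750.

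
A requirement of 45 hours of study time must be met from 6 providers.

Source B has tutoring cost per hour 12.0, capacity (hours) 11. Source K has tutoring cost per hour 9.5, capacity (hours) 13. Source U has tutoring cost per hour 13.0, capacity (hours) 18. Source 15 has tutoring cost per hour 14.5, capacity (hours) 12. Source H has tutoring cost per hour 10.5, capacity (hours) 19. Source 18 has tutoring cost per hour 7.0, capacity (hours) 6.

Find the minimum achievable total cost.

449

Cheapest first:
Source 18 (7.0): use full 6 — 39 hours to go.
Source K at 9.5: take all 13 hours — 26 still needed.
Take 19 from Source H at 10.5 — need 7 more.
Source B at 12.0: take 7 of its 11 — requirement met.
Source U, Source 15: unused.
Cost = 6×7.0 + 13×9.5 + 19×10.5 + 7×12.0 = 449.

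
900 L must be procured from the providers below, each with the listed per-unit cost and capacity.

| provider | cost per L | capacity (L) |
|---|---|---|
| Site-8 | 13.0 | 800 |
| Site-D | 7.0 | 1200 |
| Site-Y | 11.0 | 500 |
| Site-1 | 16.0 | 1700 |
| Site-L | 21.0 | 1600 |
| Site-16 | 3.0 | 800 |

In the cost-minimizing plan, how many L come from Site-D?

100

Fill from the cheapest provider first.
Site-16 (3.0): use full 800 — 100 L to go.
Site-D at 7.0: take 100 of its 1200 — requirement met.
Site-Y, Site-8, Site-1, Site-L: unused.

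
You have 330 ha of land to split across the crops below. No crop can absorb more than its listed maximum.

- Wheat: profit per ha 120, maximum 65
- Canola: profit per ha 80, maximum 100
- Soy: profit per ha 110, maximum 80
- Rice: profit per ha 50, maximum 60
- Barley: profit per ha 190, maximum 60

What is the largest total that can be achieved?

37250

Rank by profit per ha: Barley 190 > Wheat 120 > Soy 110 > Canola 80 > Rice 50.
Barley: +60 to 60 (cap) — 270 left.
Wheat takes 65 to reach its cap of 65 — 205 left.
Soy: +80 to 80 (cap) — 125 left.
Give Canola 100 to hit its cap of 100 — 25 left.
Only 25 left; Rice takes them to reach 25.
Total = 120×65 + 80×100 + 110×80 + 50×25 + 190×60 = 37250.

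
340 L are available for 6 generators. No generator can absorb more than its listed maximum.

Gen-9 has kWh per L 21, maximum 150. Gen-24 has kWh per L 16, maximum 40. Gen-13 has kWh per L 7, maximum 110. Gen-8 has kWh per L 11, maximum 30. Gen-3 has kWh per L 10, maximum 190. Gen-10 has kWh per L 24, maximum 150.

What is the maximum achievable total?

Highest kWh per L first: Gen-10 24 > Gen-9 21 > Gen-24 16 > Gen-8 11 > Gen-3 10 > Gen-13 7.
Give Gen-10 150 to hit its cap of 150 — 190 left.
Give Gen-9 150 to hit its cap of 150 — 40 left.
Gen-24: +40 to 40 (cap) — 0 left.
Total = 21×150 + 16×40 + 24×150 = 7390.

7390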